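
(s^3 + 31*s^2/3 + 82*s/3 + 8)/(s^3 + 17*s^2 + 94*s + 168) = (s + 1/3)/(s + 7)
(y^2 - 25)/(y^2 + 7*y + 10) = (y - 5)/(y + 2)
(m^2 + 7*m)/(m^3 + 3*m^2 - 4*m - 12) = m*(m + 7)/(m^3 + 3*m^2 - 4*m - 12)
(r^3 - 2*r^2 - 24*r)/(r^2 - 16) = r*(r - 6)/(r - 4)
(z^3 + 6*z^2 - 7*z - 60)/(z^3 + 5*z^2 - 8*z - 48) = (z + 5)/(z + 4)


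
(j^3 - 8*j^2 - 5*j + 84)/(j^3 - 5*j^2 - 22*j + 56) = (j^2 - j - 12)/(j^2 + 2*j - 8)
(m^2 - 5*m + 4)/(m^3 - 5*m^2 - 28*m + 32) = (m - 4)/(m^2 - 4*m - 32)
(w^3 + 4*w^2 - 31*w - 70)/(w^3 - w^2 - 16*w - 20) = (w + 7)/(w + 2)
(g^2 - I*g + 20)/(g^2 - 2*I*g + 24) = (g - 5*I)/(g - 6*I)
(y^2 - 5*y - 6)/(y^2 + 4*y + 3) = (y - 6)/(y + 3)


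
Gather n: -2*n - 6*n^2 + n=-6*n^2 - n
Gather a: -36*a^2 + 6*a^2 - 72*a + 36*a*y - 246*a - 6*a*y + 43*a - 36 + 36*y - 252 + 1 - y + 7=-30*a^2 + a*(30*y - 275) + 35*y - 280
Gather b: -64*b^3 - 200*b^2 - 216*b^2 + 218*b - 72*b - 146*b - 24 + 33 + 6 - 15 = -64*b^3 - 416*b^2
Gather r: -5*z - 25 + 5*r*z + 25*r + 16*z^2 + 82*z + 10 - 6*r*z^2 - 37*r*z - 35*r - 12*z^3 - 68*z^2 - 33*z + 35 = r*(-6*z^2 - 32*z - 10) - 12*z^3 - 52*z^2 + 44*z + 20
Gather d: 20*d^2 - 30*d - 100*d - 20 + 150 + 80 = 20*d^2 - 130*d + 210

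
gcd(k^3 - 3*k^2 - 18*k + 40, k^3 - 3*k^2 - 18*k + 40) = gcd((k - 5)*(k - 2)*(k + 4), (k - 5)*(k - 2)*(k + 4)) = k^3 - 3*k^2 - 18*k + 40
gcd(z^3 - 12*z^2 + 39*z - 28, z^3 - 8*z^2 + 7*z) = z^2 - 8*z + 7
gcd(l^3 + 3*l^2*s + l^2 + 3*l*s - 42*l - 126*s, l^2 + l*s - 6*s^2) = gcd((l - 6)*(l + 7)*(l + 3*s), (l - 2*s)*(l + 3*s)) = l + 3*s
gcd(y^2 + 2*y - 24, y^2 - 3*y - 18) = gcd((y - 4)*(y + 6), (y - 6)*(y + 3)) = 1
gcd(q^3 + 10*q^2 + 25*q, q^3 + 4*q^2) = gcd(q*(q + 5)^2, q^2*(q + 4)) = q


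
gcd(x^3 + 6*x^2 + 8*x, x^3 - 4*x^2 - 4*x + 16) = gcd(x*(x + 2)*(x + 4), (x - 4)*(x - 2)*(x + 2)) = x + 2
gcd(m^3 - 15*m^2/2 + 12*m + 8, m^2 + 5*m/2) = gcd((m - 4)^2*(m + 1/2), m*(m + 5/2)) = 1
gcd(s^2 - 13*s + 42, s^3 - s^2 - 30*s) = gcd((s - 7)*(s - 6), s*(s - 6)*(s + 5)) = s - 6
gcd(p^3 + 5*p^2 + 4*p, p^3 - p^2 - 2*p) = p^2 + p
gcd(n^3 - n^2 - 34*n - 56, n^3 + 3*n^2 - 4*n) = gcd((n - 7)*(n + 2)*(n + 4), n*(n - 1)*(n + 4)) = n + 4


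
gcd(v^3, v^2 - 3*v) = v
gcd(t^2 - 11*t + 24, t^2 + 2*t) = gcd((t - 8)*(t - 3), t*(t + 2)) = 1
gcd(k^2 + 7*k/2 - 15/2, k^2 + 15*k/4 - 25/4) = k + 5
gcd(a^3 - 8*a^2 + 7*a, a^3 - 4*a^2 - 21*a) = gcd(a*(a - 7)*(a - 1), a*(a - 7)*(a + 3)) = a^2 - 7*a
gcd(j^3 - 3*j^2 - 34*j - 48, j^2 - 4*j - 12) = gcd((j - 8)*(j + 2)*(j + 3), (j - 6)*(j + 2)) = j + 2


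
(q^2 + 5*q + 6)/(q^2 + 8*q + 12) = (q + 3)/(q + 6)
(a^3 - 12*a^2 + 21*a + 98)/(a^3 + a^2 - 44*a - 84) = (a - 7)/(a + 6)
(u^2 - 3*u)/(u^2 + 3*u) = (u - 3)/(u + 3)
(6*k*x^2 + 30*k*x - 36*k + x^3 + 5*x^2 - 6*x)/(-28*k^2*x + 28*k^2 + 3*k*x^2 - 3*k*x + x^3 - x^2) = (6*k*x + 36*k + x^2 + 6*x)/(-28*k^2 + 3*k*x + x^2)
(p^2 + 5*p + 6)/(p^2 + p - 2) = (p + 3)/(p - 1)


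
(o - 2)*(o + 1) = o^2 - o - 2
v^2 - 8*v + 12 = (v - 6)*(v - 2)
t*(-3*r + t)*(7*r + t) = -21*r^2*t + 4*r*t^2 + t^3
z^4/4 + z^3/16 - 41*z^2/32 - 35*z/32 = z*(z/4 + 1/4)*(z - 5/2)*(z + 7/4)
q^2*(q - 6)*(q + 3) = q^4 - 3*q^3 - 18*q^2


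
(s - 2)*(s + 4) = s^2 + 2*s - 8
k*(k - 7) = k^2 - 7*k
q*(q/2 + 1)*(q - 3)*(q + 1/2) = q^4/2 - q^3/4 - 13*q^2/4 - 3*q/2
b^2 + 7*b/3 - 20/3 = (b - 5/3)*(b + 4)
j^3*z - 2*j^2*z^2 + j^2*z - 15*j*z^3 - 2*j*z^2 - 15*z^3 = (j - 5*z)*(j + 3*z)*(j*z + z)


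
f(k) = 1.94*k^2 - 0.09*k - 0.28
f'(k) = 3.88*k - 0.09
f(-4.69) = 42.81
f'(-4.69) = -18.29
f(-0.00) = -0.28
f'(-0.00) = -0.09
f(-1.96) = 7.35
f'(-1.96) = -7.69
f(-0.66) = 0.62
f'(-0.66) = -2.65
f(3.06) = 17.61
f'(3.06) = 11.78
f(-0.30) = -0.08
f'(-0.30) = -1.25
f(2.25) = 9.34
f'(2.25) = 8.64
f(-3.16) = 19.38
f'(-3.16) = -12.35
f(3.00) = 16.91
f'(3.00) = 11.55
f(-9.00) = 157.67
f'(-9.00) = -35.01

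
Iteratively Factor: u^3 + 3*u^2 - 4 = (u + 2)*(u^2 + u - 2) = (u + 2)^2*(u - 1)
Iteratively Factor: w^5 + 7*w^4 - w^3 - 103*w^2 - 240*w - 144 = (w - 4)*(w^4 + 11*w^3 + 43*w^2 + 69*w + 36) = (w - 4)*(w + 3)*(w^3 + 8*w^2 + 19*w + 12) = (w - 4)*(w + 1)*(w + 3)*(w^2 + 7*w + 12) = (w - 4)*(w + 1)*(w + 3)*(w + 4)*(w + 3)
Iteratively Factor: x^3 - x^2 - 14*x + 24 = (x - 3)*(x^2 + 2*x - 8) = (x - 3)*(x + 4)*(x - 2)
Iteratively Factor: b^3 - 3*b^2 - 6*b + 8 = (b + 2)*(b^2 - 5*b + 4) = (b - 4)*(b + 2)*(b - 1)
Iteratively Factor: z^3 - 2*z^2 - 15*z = (z - 5)*(z^2 + 3*z) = (z - 5)*(z + 3)*(z)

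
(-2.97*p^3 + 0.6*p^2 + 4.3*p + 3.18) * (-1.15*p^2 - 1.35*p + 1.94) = 3.4155*p^5 + 3.3195*p^4 - 11.5168*p^3 - 8.298*p^2 + 4.049*p + 6.1692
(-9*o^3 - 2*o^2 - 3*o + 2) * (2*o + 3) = -18*o^4 - 31*o^3 - 12*o^2 - 5*o + 6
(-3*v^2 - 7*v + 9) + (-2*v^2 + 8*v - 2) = -5*v^2 + v + 7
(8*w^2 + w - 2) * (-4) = -32*w^2 - 4*w + 8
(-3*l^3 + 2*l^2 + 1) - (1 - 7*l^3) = 4*l^3 + 2*l^2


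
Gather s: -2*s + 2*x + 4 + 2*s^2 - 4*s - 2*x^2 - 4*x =2*s^2 - 6*s - 2*x^2 - 2*x + 4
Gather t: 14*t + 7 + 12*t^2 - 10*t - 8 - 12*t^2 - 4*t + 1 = 0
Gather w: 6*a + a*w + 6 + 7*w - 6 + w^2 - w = 6*a + w^2 + w*(a + 6)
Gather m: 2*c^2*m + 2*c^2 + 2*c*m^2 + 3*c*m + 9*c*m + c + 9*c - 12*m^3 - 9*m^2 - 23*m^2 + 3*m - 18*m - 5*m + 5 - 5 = 2*c^2 + 10*c - 12*m^3 + m^2*(2*c - 32) + m*(2*c^2 + 12*c - 20)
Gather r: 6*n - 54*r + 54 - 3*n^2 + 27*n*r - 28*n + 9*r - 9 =-3*n^2 - 22*n + r*(27*n - 45) + 45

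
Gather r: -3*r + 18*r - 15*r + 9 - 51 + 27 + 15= 0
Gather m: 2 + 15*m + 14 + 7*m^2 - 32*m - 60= 7*m^2 - 17*m - 44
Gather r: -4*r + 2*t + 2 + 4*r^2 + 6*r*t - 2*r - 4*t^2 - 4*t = 4*r^2 + r*(6*t - 6) - 4*t^2 - 2*t + 2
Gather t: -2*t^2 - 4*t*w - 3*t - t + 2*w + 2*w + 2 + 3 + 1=-2*t^2 + t*(-4*w - 4) + 4*w + 6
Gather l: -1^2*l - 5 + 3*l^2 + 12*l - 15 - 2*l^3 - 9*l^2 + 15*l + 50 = -2*l^3 - 6*l^2 + 26*l + 30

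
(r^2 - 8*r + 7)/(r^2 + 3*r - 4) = (r - 7)/(r + 4)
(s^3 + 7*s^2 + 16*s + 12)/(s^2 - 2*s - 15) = (s^2 + 4*s + 4)/(s - 5)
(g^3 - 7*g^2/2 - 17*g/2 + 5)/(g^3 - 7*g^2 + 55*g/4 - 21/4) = 2*(g^2 - 3*g - 10)/(2*g^2 - 13*g + 21)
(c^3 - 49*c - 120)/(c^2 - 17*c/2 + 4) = 2*(c^2 + 8*c + 15)/(2*c - 1)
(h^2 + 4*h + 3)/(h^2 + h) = (h + 3)/h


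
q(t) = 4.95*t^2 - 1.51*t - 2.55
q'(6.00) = 57.89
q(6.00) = 166.59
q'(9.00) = 87.59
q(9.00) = 384.81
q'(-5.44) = -55.37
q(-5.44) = 152.15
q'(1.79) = 16.21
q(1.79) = 10.61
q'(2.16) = 19.87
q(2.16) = 17.28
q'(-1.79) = -19.23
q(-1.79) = 16.01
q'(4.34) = 41.46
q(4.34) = 84.13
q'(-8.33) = -83.98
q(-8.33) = 353.50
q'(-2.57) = -26.95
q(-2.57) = 34.02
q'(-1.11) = -12.50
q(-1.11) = 5.22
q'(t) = 9.9*t - 1.51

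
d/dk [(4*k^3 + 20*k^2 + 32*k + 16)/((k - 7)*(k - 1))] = 4*(k^4 - 16*k^3 - 27*k^2 + 62*k + 88)/(k^4 - 16*k^3 + 78*k^2 - 112*k + 49)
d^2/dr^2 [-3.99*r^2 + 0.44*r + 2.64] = -7.98000000000000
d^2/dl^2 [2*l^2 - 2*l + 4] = 4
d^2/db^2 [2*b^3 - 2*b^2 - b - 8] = 12*b - 4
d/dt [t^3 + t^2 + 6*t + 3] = 3*t^2 + 2*t + 6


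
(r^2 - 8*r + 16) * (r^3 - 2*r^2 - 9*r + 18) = r^5 - 10*r^4 + 23*r^3 + 58*r^2 - 288*r + 288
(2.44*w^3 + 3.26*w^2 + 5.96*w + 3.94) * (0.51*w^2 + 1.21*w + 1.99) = 1.2444*w^5 + 4.615*w^4 + 11.8398*w^3 + 15.7084*w^2 + 16.6278*w + 7.8406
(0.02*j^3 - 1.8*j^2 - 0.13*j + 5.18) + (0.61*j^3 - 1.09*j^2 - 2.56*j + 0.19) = 0.63*j^3 - 2.89*j^2 - 2.69*j + 5.37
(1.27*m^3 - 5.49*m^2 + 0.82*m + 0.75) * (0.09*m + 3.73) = 0.1143*m^4 + 4.243*m^3 - 20.4039*m^2 + 3.1261*m + 2.7975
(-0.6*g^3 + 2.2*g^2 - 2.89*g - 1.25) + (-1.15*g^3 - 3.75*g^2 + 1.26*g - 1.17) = -1.75*g^3 - 1.55*g^2 - 1.63*g - 2.42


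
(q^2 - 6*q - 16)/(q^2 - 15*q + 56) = (q + 2)/(q - 7)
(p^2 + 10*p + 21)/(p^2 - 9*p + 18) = (p^2 + 10*p + 21)/(p^2 - 9*p + 18)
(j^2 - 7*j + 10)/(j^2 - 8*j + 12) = (j - 5)/(j - 6)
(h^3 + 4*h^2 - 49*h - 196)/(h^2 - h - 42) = (h^2 + 11*h + 28)/(h + 6)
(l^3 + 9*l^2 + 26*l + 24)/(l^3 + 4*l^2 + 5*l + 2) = (l^2 + 7*l + 12)/(l^2 + 2*l + 1)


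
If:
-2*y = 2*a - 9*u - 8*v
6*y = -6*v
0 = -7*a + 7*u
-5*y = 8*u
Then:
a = 0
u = 0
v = 0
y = 0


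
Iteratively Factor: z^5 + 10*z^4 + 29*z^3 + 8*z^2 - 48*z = (z)*(z^4 + 10*z^3 + 29*z^2 + 8*z - 48) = z*(z - 1)*(z^3 + 11*z^2 + 40*z + 48) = z*(z - 1)*(z + 4)*(z^2 + 7*z + 12) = z*(z - 1)*(z + 4)^2*(z + 3)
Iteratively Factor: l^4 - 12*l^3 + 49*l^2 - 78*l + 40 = (l - 5)*(l^3 - 7*l^2 + 14*l - 8) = (l - 5)*(l - 2)*(l^2 - 5*l + 4) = (l - 5)*(l - 2)*(l - 1)*(l - 4)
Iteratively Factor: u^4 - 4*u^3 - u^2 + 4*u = (u - 4)*(u^3 - u) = (u - 4)*(u + 1)*(u^2 - u) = (u - 4)*(u - 1)*(u + 1)*(u)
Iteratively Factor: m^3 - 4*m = (m)*(m^2 - 4) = m*(m - 2)*(m + 2)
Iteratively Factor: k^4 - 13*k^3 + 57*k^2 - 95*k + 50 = (k - 5)*(k^3 - 8*k^2 + 17*k - 10) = (k - 5)*(k - 2)*(k^2 - 6*k + 5) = (k - 5)^2*(k - 2)*(k - 1)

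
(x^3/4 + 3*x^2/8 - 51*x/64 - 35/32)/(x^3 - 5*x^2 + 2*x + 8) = (16*x^3 + 24*x^2 - 51*x - 70)/(64*(x^3 - 5*x^2 + 2*x + 8))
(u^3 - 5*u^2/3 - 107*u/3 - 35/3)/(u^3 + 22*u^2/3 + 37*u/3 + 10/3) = (u - 7)/(u + 2)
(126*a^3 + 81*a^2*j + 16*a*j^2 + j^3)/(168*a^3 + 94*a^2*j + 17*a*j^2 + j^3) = (3*a + j)/(4*a + j)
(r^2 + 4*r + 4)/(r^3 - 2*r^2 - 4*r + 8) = (r + 2)/(r^2 - 4*r + 4)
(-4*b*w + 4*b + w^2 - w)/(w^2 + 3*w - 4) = (-4*b + w)/(w + 4)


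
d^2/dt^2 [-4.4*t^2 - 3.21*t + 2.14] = -8.80000000000000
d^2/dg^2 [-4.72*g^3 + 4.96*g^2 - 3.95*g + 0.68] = 9.92 - 28.32*g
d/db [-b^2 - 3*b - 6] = -2*b - 3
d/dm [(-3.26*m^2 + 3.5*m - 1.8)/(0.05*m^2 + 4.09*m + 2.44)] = (-13.5084*m^2 - 15.7288*m + 15.902)/(0.0025*m^4 + 0.409*m^3 + 16.9721*m^2 + 19.9592*m + 5.9536)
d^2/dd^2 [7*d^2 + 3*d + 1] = 14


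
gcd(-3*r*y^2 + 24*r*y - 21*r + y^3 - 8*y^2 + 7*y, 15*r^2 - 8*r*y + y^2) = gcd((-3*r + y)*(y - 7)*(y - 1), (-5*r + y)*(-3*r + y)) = -3*r + y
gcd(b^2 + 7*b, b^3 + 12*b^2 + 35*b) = b^2 + 7*b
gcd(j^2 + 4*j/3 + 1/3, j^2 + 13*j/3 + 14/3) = 1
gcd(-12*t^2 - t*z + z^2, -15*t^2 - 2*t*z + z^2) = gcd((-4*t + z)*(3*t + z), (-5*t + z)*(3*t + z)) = 3*t + z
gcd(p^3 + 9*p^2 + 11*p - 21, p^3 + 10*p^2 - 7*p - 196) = p + 7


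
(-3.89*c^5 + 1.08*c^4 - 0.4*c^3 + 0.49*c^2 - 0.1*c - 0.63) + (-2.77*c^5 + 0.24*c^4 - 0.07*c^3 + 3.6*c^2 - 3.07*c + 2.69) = -6.66*c^5 + 1.32*c^4 - 0.47*c^3 + 4.09*c^2 - 3.17*c + 2.06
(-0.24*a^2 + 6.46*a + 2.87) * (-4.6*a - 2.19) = 1.104*a^3 - 29.1904*a^2 - 27.3494*a - 6.2853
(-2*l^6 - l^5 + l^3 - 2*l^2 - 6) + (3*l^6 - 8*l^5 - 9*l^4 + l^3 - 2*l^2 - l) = l^6 - 9*l^5 - 9*l^4 + 2*l^3 - 4*l^2 - l - 6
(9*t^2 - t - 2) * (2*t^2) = 18*t^4 - 2*t^3 - 4*t^2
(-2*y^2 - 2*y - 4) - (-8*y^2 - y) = 6*y^2 - y - 4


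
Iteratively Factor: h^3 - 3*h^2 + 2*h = (h)*(h^2 - 3*h + 2) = h*(h - 2)*(h - 1)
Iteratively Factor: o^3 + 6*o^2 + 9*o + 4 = (o + 1)*(o^2 + 5*o + 4) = (o + 1)*(o + 4)*(o + 1)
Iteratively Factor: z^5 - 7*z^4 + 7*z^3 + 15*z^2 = (z - 5)*(z^4 - 2*z^3 - 3*z^2) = (z - 5)*(z - 3)*(z^3 + z^2) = (z - 5)*(z - 3)*(z + 1)*(z^2) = z*(z - 5)*(z - 3)*(z + 1)*(z)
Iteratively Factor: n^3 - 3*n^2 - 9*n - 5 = (n - 5)*(n^2 + 2*n + 1) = (n - 5)*(n + 1)*(n + 1)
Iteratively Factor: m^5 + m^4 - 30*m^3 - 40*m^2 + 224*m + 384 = (m + 4)*(m^4 - 3*m^3 - 18*m^2 + 32*m + 96) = (m - 4)*(m + 4)*(m^3 + m^2 - 14*m - 24) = (m - 4)*(m + 3)*(m + 4)*(m^2 - 2*m - 8) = (m - 4)^2*(m + 3)*(m + 4)*(m + 2)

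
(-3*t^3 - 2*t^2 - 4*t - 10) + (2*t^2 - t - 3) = -3*t^3 - 5*t - 13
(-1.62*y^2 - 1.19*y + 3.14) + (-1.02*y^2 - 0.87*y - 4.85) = -2.64*y^2 - 2.06*y - 1.71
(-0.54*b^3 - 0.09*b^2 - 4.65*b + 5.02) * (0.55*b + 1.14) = -0.297*b^4 - 0.6651*b^3 - 2.6601*b^2 - 2.54*b + 5.7228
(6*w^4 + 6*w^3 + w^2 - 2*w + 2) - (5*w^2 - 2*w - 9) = 6*w^4 + 6*w^3 - 4*w^2 + 11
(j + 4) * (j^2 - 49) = j^3 + 4*j^2 - 49*j - 196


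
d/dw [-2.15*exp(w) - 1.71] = -2.15*exp(w)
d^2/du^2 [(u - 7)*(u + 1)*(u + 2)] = 6*u - 8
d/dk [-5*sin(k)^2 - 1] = -5*sin(2*k)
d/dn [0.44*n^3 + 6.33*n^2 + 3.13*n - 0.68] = 1.32*n^2 + 12.66*n + 3.13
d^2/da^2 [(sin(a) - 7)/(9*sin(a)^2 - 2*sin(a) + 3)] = (-81*sin(a)^5 + 2250*sin(a)^4 - 54*sin(a)^3 - 4136*sin(a)^2 + 627*sin(a) + 334)/(9*sin(a)^2 - 2*sin(a) + 3)^3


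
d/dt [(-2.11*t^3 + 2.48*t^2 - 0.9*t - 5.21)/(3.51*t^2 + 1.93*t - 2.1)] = (-7.4061*t^4 - 8.1446*t^3 + 21.2384*t^2 + 26.1582*t + 11.9453)/(12.3201*t^4 + 13.5486*t^3 - 11.0171*t^2 - 8.106*t + 4.41)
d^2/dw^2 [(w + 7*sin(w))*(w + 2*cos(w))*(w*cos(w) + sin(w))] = -w^3*cos(w) - 7*w^2*sin(w) - 14*w^2*sin(2*w) - 4*w^2*cos(2*w) - 7*w*sin(w)/2 - 12*w*sin(2*w) - 63*w*sin(3*w)/2 + 10*w*cos(w) + 42*w*cos(2*w) + 2*sin(w) + 21*sin(2*w) + 7*cos(w)/2 + 6*cos(2*w) + 105*cos(3*w)/2 + 2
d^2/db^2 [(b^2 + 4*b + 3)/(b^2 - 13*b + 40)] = 2*(17*b^3 - 111*b^2 - 597*b + 4067)/(b^6 - 39*b^5 + 627*b^4 - 5317*b^3 + 25080*b^2 - 62400*b + 64000)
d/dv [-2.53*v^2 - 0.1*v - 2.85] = -5.06*v - 0.1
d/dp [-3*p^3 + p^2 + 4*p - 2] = -9*p^2 + 2*p + 4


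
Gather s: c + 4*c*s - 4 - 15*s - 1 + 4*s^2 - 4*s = c + 4*s^2 + s*(4*c - 19) - 5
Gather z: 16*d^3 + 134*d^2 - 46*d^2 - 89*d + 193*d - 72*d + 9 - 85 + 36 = 16*d^3 + 88*d^2 + 32*d - 40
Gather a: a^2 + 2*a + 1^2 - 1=a^2 + 2*a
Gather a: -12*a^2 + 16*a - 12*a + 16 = -12*a^2 + 4*a + 16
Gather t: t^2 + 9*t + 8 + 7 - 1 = t^2 + 9*t + 14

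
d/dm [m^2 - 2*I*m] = 2*m - 2*I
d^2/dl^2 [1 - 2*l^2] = -4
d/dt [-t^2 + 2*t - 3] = 2 - 2*t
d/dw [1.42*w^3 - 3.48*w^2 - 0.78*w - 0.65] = 4.26*w^2 - 6.96*w - 0.78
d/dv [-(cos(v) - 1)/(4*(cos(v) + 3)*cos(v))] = (-sin(v) + 3*sin(v)/cos(v)^2 + 2*tan(v))/(4*(cos(v) + 3)^2)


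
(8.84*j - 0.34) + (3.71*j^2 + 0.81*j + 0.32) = 3.71*j^2 + 9.65*j - 0.02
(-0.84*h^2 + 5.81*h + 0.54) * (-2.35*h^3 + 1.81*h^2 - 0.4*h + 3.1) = 1.974*h^5 - 15.1739*h^4 + 9.5831*h^3 - 3.9506*h^2 + 17.795*h + 1.674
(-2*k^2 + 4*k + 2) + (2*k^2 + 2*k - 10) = 6*k - 8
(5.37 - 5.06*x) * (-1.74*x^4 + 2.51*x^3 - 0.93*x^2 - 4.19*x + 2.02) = 8.8044*x^5 - 22.0444*x^4 + 18.1845*x^3 + 16.2073*x^2 - 32.7215*x + 10.8474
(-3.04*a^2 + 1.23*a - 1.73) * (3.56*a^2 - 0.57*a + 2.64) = -10.8224*a^4 + 6.1116*a^3 - 14.8855*a^2 + 4.2333*a - 4.5672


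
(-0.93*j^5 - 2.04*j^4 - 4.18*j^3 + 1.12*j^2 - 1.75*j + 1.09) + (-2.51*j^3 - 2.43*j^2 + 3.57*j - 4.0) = -0.93*j^5 - 2.04*j^4 - 6.69*j^3 - 1.31*j^2 + 1.82*j - 2.91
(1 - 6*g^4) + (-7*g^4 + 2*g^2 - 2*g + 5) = -13*g^4 + 2*g^2 - 2*g + 6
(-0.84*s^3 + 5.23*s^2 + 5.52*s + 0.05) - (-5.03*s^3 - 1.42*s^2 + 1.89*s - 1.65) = 4.19*s^3 + 6.65*s^2 + 3.63*s + 1.7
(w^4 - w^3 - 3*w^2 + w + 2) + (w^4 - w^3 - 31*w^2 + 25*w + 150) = 2*w^4 - 2*w^3 - 34*w^2 + 26*w + 152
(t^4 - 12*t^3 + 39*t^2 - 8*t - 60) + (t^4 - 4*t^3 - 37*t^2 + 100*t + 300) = 2*t^4 - 16*t^3 + 2*t^2 + 92*t + 240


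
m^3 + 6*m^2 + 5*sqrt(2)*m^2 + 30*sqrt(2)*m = m*(m + 6)*(m + 5*sqrt(2))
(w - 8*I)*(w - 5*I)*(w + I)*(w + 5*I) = w^4 - 7*I*w^3 + 33*w^2 - 175*I*w + 200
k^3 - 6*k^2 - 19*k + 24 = (k - 8)*(k - 1)*(k + 3)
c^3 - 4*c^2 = c^2*(c - 4)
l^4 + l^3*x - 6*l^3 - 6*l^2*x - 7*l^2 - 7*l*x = l*(l - 7)*(l + 1)*(l + x)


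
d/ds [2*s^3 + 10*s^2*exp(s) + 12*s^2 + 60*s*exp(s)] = 10*s^2*exp(s) + 6*s^2 + 80*s*exp(s) + 24*s + 60*exp(s)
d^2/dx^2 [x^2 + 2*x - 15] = 2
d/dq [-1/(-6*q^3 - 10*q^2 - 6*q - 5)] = 2*(-9*q^2 - 10*q - 3)/(6*q^3 + 10*q^2 + 6*q + 5)^2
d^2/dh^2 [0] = 0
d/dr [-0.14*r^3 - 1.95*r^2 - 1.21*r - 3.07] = -0.42*r^2 - 3.9*r - 1.21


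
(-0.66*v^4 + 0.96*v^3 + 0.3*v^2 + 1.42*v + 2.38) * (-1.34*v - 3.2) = 0.8844*v^5 + 0.8256*v^4 - 3.474*v^3 - 2.8628*v^2 - 7.7332*v - 7.616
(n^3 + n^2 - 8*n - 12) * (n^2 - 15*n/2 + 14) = n^5 - 13*n^4/2 - 3*n^3/2 + 62*n^2 - 22*n - 168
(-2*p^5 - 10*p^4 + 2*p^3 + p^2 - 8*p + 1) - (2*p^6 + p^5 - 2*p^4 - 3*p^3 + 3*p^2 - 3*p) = -2*p^6 - 3*p^5 - 8*p^4 + 5*p^3 - 2*p^2 - 5*p + 1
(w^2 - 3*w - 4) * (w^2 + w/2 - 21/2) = w^4 - 5*w^3/2 - 16*w^2 + 59*w/2 + 42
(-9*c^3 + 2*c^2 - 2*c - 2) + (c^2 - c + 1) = -9*c^3 + 3*c^2 - 3*c - 1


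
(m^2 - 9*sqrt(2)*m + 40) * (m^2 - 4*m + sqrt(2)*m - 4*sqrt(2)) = m^4 - 8*sqrt(2)*m^3 - 4*m^3 + 22*m^2 + 32*sqrt(2)*m^2 - 88*m + 40*sqrt(2)*m - 160*sqrt(2)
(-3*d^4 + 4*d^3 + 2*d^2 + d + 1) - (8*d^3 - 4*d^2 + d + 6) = -3*d^4 - 4*d^3 + 6*d^2 - 5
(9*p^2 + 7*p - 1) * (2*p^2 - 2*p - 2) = 18*p^4 - 4*p^3 - 34*p^2 - 12*p + 2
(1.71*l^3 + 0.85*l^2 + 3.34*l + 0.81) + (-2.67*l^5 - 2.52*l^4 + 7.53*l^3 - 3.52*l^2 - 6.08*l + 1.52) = -2.67*l^5 - 2.52*l^4 + 9.24*l^3 - 2.67*l^2 - 2.74*l + 2.33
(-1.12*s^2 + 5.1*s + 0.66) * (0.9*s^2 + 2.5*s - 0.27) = -1.008*s^4 + 1.79*s^3 + 13.6464*s^2 + 0.273*s - 0.1782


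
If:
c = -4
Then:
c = -4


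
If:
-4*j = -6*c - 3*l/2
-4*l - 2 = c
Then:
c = -4*l - 2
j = -45*l/8 - 3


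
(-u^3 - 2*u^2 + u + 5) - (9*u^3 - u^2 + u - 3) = -10*u^3 - u^2 + 8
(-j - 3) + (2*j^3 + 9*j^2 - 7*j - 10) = 2*j^3 + 9*j^2 - 8*j - 13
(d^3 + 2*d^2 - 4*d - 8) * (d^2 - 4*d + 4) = d^5 - 2*d^4 - 8*d^3 + 16*d^2 + 16*d - 32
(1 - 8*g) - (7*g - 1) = 2 - 15*g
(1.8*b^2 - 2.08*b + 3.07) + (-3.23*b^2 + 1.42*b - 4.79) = -1.43*b^2 - 0.66*b - 1.72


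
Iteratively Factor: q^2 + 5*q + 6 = (q + 2)*(q + 3)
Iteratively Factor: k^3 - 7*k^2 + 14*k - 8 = (k - 2)*(k^2 - 5*k + 4) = (k - 4)*(k - 2)*(k - 1)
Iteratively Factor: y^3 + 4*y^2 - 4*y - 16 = (y + 2)*(y^2 + 2*y - 8) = (y + 2)*(y + 4)*(y - 2)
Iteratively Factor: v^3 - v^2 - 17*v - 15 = (v + 1)*(v^2 - 2*v - 15) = (v - 5)*(v + 1)*(v + 3)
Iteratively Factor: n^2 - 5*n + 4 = (n - 1)*(n - 4)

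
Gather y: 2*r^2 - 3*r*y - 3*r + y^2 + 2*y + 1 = 2*r^2 - 3*r + y^2 + y*(2 - 3*r) + 1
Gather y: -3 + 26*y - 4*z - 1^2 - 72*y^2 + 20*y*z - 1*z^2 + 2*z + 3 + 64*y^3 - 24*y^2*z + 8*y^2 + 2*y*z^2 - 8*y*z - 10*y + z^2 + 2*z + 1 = 64*y^3 + y^2*(-24*z - 64) + y*(2*z^2 + 12*z + 16)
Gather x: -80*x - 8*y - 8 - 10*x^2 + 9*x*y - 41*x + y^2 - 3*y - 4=-10*x^2 + x*(9*y - 121) + y^2 - 11*y - 12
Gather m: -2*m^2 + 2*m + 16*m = -2*m^2 + 18*m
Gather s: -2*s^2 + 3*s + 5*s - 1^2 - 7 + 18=-2*s^2 + 8*s + 10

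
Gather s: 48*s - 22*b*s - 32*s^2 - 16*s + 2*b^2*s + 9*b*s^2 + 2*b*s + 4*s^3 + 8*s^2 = 4*s^3 + s^2*(9*b - 24) + s*(2*b^2 - 20*b + 32)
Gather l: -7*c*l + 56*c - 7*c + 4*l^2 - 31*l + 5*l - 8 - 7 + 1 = 49*c + 4*l^2 + l*(-7*c - 26) - 14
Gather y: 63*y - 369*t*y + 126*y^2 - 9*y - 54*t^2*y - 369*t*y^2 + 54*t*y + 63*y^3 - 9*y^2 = 63*y^3 + y^2*(117 - 369*t) + y*(-54*t^2 - 315*t + 54)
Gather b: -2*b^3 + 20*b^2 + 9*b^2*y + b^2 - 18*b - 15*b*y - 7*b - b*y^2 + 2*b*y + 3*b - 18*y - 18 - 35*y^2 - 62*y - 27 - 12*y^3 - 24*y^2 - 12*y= -2*b^3 + b^2*(9*y + 21) + b*(-y^2 - 13*y - 22) - 12*y^3 - 59*y^2 - 92*y - 45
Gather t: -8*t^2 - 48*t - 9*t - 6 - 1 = -8*t^2 - 57*t - 7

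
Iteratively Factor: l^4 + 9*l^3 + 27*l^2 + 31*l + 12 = (l + 3)*(l^3 + 6*l^2 + 9*l + 4) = (l + 1)*(l + 3)*(l^2 + 5*l + 4) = (l + 1)^2*(l + 3)*(l + 4)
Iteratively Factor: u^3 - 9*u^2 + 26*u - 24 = (u - 4)*(u^2 - 5*u + 6) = (u - 4)*(u - 2)*(u - 3)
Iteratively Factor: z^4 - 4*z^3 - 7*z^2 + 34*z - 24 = (z - 2)*(z^3 - 2*z^2 - 11*z + 12) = (z - 2)*(z + 3)*(z^2 - 5*z + 4) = (z - 4)*(z - 2)*(z + 3)*(z - 1)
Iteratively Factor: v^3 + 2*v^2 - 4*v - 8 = (v - 2)*(v^2 + 4*v + 4) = (v - 2)*(v + 2)*(v + 2)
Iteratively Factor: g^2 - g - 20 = (g - 5)*(g + 4)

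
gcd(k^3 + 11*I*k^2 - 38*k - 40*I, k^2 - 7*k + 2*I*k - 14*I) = k + 2*I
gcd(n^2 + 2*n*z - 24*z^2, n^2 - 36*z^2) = n + 6*z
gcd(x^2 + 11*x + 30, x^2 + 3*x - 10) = x + 5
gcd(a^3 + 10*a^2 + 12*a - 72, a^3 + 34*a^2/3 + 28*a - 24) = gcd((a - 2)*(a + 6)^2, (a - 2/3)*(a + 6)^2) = a^2 + 12*a + 36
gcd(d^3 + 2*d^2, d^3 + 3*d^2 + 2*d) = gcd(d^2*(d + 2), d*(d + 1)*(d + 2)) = d^2 + 2*d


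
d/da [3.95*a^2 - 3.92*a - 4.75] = 7.9*a - 3.92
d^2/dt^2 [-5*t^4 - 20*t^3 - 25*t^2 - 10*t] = -60*t^2 - 120*t - 50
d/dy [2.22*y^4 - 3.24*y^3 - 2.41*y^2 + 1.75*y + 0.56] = 8.88*y^3 - 9.72*y^2 - 4.82*y + 1.75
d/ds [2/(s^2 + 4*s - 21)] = 4*(-s - 2)/(s^2 + 4*s - 21)^2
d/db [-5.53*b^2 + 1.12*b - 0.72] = 1.12 - 11.06*b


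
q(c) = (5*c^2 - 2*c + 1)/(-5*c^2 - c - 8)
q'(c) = (10*c - 2)/(-5*c^2 - c - 8) + (10*c + 1)*(5*c^2 - 2*c + 1)/(-5*c^2 - c - 8)^2 = (-15*c^2 - 70*c + 17)/(25*c^4 + 10*c^3 + 81*c^2 + 16*c + 64)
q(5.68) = -0.86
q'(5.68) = -0.03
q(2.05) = -0.58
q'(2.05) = -0.20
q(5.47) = -0.86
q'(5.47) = -0.03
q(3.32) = -0.74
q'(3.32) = -0.09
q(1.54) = -0.46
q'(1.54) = -0.28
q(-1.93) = -0.95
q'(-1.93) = 0.16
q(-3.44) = -1.05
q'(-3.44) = 0.02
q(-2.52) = -1.02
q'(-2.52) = 0.07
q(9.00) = -0.92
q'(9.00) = -0.01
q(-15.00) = -1.03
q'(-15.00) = 0.00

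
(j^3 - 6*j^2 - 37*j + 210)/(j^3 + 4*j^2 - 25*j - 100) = (j^2 - j - 42)/(j^2 + 9*j + 20)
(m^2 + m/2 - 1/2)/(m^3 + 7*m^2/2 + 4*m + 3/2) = (2*m - 1)/(2*m^2 + 5*m + 3)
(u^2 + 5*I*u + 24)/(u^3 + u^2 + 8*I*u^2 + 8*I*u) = (u - 3*I)/(u*(u + 1))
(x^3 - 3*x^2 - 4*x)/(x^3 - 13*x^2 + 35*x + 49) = x*(x - 4)/(x^2 - 14*x + 49)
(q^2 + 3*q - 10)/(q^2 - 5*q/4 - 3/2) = 4*(q + 5)/(4*q + 3)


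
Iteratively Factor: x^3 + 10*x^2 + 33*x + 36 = (x + 4)*(x^2 + 6*x + 9) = (x + 3)*(x + 4)*(x + 3)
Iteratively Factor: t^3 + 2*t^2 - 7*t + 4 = (t + 4)*(t^2 - 2*t + 1) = (t - 1)*(t + 4)*(t - 1)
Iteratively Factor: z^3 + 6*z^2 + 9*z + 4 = (z + 4)*(z^2 + 2*z + 1) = (z + 1)*(z + 4)*(z + 1)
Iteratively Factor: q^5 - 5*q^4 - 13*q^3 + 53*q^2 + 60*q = (q - 4)*(q^4 - q^3 - 17*q^2 - 15*q) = q*(q - 4)*(q^3 - q^2 - 17*q - 15) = q*(q - 4)*(q + 1)*(q^2 - 2*q - 15) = q*(q - 4)*(q + 1)*(q + 3)*(q - 5)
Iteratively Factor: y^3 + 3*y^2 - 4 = (y - 1)*(y^2 + 4*y + 4) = (y - 1)*(y + 2)*(y + 2)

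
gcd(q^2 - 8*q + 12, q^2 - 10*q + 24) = q - 6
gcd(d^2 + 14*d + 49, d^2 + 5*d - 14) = d + 7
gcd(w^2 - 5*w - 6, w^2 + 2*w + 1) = w + 1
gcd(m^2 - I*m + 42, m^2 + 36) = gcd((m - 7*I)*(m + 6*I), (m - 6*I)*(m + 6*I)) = m + 6*I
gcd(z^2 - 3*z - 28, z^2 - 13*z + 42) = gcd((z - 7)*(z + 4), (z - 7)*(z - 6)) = z - 7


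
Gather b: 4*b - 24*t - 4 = 4*b - 24*t - 4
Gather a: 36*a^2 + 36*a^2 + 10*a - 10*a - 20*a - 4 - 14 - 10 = 72*a^2 - 20*a - 28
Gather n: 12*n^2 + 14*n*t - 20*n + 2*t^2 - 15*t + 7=12*n^2 + n*(14*t - 20) + 2*t^2 - 15*t + 7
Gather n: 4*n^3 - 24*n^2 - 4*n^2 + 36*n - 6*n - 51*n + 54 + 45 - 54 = 4*n^3 - 28*n^2 - 21*n + 45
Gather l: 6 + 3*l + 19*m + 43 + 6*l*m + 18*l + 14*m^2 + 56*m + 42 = l*(6*m + 21) + 14*m^2 + 75*m + 91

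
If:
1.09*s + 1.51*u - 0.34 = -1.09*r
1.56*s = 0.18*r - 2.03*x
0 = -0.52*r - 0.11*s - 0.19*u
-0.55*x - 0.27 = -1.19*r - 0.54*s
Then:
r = -0.08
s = 0.38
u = 0.01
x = -0.30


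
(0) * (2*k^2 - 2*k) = 0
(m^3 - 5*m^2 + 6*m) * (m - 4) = m^4 - 9*m^3 + 26*m^2 - 24*m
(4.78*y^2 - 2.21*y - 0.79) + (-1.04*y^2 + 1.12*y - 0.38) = 3.74*y^2 - 1.09*y - 1.17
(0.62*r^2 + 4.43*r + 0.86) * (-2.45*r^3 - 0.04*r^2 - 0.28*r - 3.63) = -1.519*r^5 - 10.8783*r^4 - 2.4578*r^3 - 3.5254*r^2 - 16.3217*r - 3.1218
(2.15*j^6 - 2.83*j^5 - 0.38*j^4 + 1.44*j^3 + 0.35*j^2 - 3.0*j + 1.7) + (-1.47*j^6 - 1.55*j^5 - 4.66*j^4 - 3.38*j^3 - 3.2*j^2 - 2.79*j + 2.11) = 0.68*j^6 - 4.38*j^5 - 5.04*j^4 - 1.94*j^3 - 2.85*j^2 - 5.79*j + 3.81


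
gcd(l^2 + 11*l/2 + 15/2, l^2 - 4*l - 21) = l + 3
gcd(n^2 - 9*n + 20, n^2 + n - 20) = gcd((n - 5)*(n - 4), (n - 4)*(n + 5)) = n - 4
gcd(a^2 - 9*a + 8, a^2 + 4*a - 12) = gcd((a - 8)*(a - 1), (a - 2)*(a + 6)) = 1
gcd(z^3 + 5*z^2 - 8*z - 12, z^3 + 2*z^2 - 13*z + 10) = z - 2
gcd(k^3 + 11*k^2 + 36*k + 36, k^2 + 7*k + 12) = k + 3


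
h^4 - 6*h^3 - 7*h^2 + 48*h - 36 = (h - 6)*(h - 2)*(h - 1)*(h + 3)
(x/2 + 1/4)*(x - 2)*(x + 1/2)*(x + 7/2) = x^4/2 + 5*x^3/4 - 21*x^2/8 - 53*x/16 - 7/8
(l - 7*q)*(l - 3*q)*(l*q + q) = l^3*q - 10*l^2*q^2 + l^2*q + 21*l*q^3 - 10*l*q^2 + 21*q^3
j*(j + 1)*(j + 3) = j^3 + 4*j^2 + 3*j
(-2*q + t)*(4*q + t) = -8*q^2 + 2*q*t + t^2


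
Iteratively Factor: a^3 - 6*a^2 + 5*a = (a - 1)*(a^2 - 5*a) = a*(a - 1)*(a - 5)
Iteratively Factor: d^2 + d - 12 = (d - 3)*(d + 4)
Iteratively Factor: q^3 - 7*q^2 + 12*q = (q)*(q^2 - 7*q + 12) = q*(q - 3)*(q - 4)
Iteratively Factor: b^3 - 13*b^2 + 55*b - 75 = (b - 3)*(b^2 - 10*b + 25) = (b - 5)*(b - 3)*(b - 5)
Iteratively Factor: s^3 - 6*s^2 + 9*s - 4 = (s - 1)*(s^2 - 5*s + 4) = (s - 1)^2*(s - 4)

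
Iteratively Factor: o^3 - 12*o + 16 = (o + 4)*(o^2 - 4*o + 4) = (o - 2)*(o + 4)*(o - 2)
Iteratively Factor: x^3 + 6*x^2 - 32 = (x + 4)*(x^2 + 2*x - 8) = (x - 2)*(x + 4)*(x + 4)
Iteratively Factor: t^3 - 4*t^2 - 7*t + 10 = (t - 1)*(t^2 - 3*t - 10) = (t - 1)*(t + 2)*(t - 5)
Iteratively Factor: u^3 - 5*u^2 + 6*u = (u)*(u^2 - 5*u + 6) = u*(u - 3)*(u - 2)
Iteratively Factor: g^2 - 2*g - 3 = (g + 1)*(g - 3)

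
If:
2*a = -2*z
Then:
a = -z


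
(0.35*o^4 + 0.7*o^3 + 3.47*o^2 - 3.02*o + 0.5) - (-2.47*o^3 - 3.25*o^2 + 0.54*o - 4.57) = 0.35*o^4 + 3.17*o^3 + 6.72*o^2 - 3.56*o + 5.07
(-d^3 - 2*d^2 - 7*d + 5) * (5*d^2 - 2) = -5*d^5 - 10*d^4 - 33*d^3 + 29*d^2 + 14*d - 10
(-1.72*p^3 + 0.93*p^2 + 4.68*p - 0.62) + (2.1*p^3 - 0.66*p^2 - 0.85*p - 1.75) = 0.38*p^3 + 0.27*p^2 + 3.83*p - 2.37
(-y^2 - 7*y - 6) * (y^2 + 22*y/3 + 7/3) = -y^4 - 43*y^3/3 - 179*y^2/3 - 181*y/3 - 14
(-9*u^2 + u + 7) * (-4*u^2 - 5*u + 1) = 36*u^4 + 41*u^3 - 42*u^2 - 34*u + 7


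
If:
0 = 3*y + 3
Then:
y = -1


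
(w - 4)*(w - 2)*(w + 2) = w^3 - 4*w^2 - 4*w + 16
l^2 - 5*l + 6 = (l - 3)*(l - 2)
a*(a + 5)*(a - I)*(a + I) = a^4 + 5*a^3 + a^2 + 5*a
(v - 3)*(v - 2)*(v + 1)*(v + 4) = v^4 - 15*v^2 + 10*v + 24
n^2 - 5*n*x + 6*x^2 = (n - 3*x)*(n - 2*x)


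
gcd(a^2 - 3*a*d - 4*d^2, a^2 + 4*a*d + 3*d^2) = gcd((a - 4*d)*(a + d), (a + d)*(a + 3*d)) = a + d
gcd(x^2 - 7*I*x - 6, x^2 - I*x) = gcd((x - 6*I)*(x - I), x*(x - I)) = x - I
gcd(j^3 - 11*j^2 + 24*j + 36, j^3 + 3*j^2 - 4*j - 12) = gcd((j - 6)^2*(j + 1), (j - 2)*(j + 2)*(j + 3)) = 1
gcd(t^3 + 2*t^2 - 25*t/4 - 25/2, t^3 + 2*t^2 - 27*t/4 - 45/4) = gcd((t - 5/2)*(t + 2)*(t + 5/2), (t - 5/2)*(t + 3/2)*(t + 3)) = t - 5/2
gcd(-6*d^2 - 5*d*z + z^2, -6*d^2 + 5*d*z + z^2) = 1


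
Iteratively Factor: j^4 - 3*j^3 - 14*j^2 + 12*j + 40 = (j + 2)*(j^3 - 5*j^2 - 4*j + 20) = (j - 5)*(j + 2)*(j^2 - 4) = (j - 5)*(j - 2)*(j + 2)*(j + 2)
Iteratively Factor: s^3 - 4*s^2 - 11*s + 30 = (s - 5)*(s^2 + s - 6) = (s - 5)*(s + 3)*(s - 2)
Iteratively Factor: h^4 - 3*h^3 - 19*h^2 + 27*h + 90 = (h + 2)*(h^3 - 5*h^2 - 9*h + 45) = (h + 2)*(h + 3)*(h^2 - 8*h + 15) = (h - 5)*(h + 2)*(h + 3)*(h - 3)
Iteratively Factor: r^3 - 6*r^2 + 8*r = (r - 4)*(r^2 - 2*r) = (r - 4)*(r - 2)*(r)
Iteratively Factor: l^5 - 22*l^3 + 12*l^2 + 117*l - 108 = (l + 4)*(l^4 - 4*l^3 - 6*l^2 + 36*l - 27) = (l - 1)*(l + 4)*(l^3 - 3*l^2 - 9*l + 27) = (l - 1)*(l + 3)*(l + 4)*(l^2 - 6*l + 9) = (l - 3)*(l - 1)*(l + 3)*(l + 4)*(l - 3)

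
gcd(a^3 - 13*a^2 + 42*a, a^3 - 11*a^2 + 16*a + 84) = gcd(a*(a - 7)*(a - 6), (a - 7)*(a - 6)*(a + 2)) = a^2 - 13*a + 42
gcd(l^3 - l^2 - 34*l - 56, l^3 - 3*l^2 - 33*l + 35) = l - 7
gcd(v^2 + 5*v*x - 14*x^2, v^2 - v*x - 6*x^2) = 1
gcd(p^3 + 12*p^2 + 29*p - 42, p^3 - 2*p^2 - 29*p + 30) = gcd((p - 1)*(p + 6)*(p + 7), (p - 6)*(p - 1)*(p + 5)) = p - 1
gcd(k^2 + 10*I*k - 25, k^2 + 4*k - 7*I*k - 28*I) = 1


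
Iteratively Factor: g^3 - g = (g + 1)*(g^2 - g) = (g - 1)*(g + 1)*(g)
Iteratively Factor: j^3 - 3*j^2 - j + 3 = (j + 1)*(j^2 - 4*j + 3) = (j - 3)*(j + 1)*(j - 1)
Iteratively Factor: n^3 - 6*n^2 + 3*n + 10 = (n - 2)*(n^2 - 4*n - 5) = (n - 5)*(n - 2)*(n + 1)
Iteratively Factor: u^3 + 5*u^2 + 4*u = (u)*(u^2 + 5*u + 4) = u*(u + 1)*(u + 4)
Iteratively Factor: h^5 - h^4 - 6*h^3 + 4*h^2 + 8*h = (h - 2)*(h^4 + h^3 - 4*h^2 - 4*h) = (h - 2)*(h + 1)*(h^3 - 4*h) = h*(h - 2)*(h + 1)*(h^2 - 4) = h*(h - 2)*(h + 1)*(h + 2)*(h - 2)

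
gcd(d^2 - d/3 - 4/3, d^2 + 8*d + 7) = d + 1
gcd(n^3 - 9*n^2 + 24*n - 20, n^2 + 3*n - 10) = n - 2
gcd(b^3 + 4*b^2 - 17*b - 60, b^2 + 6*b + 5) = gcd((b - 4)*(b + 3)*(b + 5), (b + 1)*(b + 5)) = b + 5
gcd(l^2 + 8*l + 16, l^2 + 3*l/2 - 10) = l + 4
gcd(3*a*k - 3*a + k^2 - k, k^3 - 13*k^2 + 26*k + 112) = 1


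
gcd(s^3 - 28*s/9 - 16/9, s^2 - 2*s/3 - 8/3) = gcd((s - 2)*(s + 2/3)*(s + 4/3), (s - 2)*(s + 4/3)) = s^2 - 2*s/3 - 8/3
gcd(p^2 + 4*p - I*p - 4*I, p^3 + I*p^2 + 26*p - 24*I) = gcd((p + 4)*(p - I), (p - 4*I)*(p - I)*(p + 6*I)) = p - I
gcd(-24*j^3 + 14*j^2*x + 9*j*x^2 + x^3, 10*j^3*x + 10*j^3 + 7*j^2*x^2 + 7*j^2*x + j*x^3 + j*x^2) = 1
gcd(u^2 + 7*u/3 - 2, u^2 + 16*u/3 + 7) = u + 3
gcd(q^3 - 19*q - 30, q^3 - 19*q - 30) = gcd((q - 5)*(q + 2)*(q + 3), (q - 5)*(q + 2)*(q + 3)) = q^3 - 19*q - 30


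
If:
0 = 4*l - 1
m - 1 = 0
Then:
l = 1/4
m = 1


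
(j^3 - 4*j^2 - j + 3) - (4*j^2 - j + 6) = j^3 - 8*j^2 - 3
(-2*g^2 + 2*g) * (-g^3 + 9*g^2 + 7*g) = 2*g^5 - 20*g^4 + 4*g^3 + 14*g^2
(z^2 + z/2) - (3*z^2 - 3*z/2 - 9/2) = -2*z^2 + 2*z + 9/2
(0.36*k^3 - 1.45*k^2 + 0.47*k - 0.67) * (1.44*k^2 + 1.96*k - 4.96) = 0.5184*k^5 - 1.3824*k^4 - 3.9508*k^3 + 7.1484*k^2 - 3.6444*k + 3.3232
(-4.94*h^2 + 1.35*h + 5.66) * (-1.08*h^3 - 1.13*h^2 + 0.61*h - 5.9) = 5.3352*h^5 + 4.1242*h^4 - 10.6517*h^3 + 23.5737*h^2 - 4.5124*h - 33.394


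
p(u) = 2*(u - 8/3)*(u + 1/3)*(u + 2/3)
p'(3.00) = 29.11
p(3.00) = 8.15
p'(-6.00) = 251.11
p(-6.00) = -523.85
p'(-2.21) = 39.15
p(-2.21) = -28.25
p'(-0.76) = 3.64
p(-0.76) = -0.27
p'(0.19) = -5.94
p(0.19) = -2.22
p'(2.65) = 19.58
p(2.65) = -0.33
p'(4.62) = 92.38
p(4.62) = 102.30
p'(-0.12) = -4.00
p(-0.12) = -0.65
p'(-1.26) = 13.04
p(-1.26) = -4.32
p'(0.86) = -6.18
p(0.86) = -6.58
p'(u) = 2*(u - 8/3)*(u + 1/3) + 2*(u - 8/3)*(u + 2/3) + 2*(u + 1/3)*(u + 2/3) = 6*u^2 - 20*u/3 - 44/9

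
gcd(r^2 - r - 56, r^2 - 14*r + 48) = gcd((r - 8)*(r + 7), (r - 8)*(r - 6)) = r - 8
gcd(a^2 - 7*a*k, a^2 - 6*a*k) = a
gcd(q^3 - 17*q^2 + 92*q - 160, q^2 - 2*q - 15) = q - 5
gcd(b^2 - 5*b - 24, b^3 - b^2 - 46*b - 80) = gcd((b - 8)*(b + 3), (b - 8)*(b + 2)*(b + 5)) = b - 8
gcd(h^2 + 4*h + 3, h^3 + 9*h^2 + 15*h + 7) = h + 1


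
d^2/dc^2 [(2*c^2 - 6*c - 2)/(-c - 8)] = -348/(c^3 + 24*c^2 + 192*c + 512)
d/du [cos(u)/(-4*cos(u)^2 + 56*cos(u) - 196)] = -(cos(u) + 7)*sin(u)/(4*(cos(u) - 7)^3)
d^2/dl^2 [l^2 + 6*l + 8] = 2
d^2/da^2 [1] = 0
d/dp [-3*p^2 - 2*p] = -6*p - 2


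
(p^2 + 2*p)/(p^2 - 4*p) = (p + 2)/(p - 4)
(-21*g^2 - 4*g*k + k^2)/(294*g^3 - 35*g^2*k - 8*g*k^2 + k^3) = (-3*g - k)/(42*g^2 + g*k - k^2)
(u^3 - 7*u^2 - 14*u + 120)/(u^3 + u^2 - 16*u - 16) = (u^2 - 11*u + 30)/(u^2 - 3*u - 4)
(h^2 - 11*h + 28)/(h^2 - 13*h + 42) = (h - 4)/(h - 6)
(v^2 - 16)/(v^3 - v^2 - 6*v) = (16 - v^2)/(v*(-v^2 + v + 6))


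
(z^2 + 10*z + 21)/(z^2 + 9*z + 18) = (z + 7)/(z + 6)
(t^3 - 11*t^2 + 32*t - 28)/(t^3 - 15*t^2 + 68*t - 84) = (t - 2)/(t - 6)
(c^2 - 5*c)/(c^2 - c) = (c - 5)/(c - 1)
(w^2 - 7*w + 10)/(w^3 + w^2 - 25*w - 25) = (w - 2)/(w^2 + 6*w + 5)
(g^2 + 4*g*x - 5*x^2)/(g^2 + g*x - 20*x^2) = (-g + x)/(-g + 4*x)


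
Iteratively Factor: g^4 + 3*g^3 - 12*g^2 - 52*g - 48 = (g + 2)*(g^3 + g^2 - 14*g - 24) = (g - 4)*(g + 2)*(g^2 + 5*g + 6) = (g - 4)*(g + 2)*(g + 3)*(g + 2)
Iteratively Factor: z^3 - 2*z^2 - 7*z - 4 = (z - 4)*(z^2 + 2*z + 1) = (z - 4)*(z + 1)*(z + 1)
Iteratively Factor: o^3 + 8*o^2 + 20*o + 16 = (o + 2)*(o^2 + 6*o + 8) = (o + 2)^2*(o + 4)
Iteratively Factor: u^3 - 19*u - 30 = (u + 2)*(u^2 - 2*u - 15) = (u + 2)*(u + 3)*(u - 5)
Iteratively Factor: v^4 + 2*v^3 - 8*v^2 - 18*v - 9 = (v + 1)*(v^3 + v^2 - 9*v - 9) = (v - 3)*(v + 1)*(v^2 + 4*v + 3) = (v - 3)*(v + 1)^2*(v + 3)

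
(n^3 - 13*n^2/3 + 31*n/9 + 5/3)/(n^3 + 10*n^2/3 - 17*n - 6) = (n - 5/3)/(n + 6)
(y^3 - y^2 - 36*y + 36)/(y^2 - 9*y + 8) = (y^2 - 36)/(y - 8)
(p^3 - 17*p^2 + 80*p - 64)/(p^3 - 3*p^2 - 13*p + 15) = (p^2 - 16*p + 64)/(p^2 - 2*p - 15)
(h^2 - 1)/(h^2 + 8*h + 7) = (h - 1)/(h + 7)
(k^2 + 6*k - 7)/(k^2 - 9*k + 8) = (k + 7)/(k - 8)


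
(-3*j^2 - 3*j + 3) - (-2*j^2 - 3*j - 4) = 7 - j^2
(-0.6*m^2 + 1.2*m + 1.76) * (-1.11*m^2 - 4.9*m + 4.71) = 0.666*m^4 + 1.608*m^3 - 10.6596*m^2 - 2.972*m + 8.2896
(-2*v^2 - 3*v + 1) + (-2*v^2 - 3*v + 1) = -4*v^2 - 6*v + 2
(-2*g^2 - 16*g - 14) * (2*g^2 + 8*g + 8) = -4*g^4 - 48*g^3 - 172*g^2 - 240*g - 112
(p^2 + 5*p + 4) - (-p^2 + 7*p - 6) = 2*p^2 - 2*p + 10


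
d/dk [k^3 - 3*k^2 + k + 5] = 3*k^2 - 6*k + 1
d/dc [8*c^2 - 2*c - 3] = 16*c - 2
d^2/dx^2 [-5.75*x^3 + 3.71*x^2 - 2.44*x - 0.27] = 7.42 - 34.5*x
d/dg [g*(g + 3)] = 2*g + 3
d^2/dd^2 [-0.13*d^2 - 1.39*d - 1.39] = -0.260000000000000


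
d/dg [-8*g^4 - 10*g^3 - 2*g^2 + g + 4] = -32*g^3 - 30*g^2 - 4*g + 1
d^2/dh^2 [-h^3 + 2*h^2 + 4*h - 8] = 4 - 6*h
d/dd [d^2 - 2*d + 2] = 2*d - 2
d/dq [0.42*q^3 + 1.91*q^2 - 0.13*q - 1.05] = 1.26*q^2 + 3.82*q - 0.13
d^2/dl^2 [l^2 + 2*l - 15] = 2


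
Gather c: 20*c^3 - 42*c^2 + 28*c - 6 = 20*c^3 - 42*c^2 + 28*c - 6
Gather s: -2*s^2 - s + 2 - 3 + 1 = -2*s^2 - s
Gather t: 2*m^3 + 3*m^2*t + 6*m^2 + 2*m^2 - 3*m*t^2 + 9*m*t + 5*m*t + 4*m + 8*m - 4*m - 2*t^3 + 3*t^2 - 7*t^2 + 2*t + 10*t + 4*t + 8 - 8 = 2*m^3 + 8*m^2 + 8*m - 2*t^3 + t^2*(-3*m - 4) + t*(3*m^2 + 14*m + 16)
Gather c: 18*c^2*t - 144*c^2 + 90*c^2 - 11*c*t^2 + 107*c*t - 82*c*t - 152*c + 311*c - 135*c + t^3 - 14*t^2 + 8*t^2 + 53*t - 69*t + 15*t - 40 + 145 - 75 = c^2*(18*t - 54) + c*(-11*t^2 + 25*t + 24) + t^3 - 6*t^2 - t + 30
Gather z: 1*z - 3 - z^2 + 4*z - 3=-z^2 + 5*z - 6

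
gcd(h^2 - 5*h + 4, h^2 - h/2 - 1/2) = h - 1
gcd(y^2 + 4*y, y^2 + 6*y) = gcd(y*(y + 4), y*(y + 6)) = y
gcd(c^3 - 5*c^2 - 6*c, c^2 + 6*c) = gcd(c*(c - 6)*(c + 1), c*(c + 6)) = c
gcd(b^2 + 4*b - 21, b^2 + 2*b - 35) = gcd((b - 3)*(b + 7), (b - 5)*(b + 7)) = b + 7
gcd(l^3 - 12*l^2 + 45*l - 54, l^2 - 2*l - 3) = l - 3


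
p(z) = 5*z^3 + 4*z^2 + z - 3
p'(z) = 15*z^2 + 8*z + 1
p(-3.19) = -127.79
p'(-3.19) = 128.12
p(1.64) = 31.45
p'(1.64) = 54.46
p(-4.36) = -345.73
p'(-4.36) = 251.26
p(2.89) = 153.99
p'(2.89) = 149.40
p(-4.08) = -280.08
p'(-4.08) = 218.06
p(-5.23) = -614.10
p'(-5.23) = 369.45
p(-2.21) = -39.64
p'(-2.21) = 56.58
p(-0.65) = -3.33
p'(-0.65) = 2.14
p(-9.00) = -3333.00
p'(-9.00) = 1144.00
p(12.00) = 9225.00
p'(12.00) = 2257.00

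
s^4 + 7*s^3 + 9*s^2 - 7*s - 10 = (s - 1)*(s + 1)*(s + 2)*(s + 5)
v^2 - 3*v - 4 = (v - 4)*(v + 1)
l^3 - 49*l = l*(l - 7)*(l + 7)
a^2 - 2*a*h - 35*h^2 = (a - 7*h)*(a + 5*h)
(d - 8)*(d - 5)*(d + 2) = d^3 - 11*d^2 + 14*d + 80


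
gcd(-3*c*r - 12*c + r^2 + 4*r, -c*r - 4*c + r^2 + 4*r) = r + 4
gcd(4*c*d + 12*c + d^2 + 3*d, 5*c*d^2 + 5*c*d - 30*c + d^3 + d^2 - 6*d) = d + 3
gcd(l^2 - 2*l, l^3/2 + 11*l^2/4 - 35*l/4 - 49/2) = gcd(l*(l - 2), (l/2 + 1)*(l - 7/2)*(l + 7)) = 1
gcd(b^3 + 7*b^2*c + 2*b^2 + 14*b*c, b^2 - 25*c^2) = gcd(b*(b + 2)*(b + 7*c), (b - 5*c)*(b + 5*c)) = 1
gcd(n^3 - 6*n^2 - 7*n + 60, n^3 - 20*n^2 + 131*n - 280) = n - 5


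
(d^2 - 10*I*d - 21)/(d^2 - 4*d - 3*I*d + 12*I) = (d - 7*I)/(d - 4)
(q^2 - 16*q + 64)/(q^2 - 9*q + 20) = (q^2 - 16*q + 64)/(q^2 - 9*q + 20)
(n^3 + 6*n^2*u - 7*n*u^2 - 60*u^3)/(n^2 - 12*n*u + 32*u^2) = (n^3 + 6*n^2*u - 7*n*u^2 - 60*u^3)/(n^2 - 12*n*u + 32*u^2)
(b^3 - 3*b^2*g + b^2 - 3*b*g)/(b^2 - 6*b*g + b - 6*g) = b*(b - 3*g)/(b - 6*g)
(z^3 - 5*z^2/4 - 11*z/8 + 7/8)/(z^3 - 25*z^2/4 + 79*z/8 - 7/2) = (z + 1)/(z - 4)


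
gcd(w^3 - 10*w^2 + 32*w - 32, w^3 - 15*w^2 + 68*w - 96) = w - 4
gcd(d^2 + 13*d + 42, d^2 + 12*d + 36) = d + 6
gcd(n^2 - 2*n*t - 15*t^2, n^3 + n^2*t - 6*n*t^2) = n + 3*t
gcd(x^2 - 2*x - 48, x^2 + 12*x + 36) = x + 6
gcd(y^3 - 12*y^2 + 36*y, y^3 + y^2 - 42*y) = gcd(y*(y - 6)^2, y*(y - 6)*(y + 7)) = y^2 - 6*y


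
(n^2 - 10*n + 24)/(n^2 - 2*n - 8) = (n - 6)/(n + 2)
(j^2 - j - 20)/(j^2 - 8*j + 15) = (j + 4)/(j - 3)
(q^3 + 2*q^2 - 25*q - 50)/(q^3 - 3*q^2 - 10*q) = (q + 5)/q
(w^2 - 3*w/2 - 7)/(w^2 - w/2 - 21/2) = (w + 2)/(w + 3)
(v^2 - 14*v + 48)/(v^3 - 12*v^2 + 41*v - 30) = (v - 8)/(v^2 - 6*v + 5)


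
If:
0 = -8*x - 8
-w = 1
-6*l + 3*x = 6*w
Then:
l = 1/2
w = -1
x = -1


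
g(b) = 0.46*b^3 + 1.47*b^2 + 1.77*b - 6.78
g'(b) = 1.38*b^2 + 2.94*b + 1.77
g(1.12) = -2.31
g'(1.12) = 6.79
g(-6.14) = -68.71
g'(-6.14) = 35.74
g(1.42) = 0.01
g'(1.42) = 8.73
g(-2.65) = -9.71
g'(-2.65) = 3.67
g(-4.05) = -20.39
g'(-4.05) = 12.50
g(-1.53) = -7.69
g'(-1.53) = 0.50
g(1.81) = 3.97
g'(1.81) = 11.61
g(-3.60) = -15.56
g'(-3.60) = 9.07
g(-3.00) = -11.28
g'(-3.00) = 5.37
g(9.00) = 463.56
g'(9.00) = 140.01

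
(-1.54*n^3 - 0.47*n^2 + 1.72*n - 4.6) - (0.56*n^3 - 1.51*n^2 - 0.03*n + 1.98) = -2.1*n^3 + 1.04*n^2 + 1.75*n - 6.58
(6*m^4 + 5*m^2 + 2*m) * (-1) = -6*m^4 - 5*m^2 - 2*m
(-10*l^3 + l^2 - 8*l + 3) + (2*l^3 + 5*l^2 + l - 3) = -8*l^3 + 6*l^2 - 7*l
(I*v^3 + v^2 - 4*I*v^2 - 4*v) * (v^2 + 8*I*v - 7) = I*v^5 - 7*v^4 - 4*I*v^4 + 28*v^3 + I*v^3 - 7*v^2 - 4*I*v^2 + 28*v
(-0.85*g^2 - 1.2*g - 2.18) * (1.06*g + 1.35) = -0.901*g^3 - 2.4195*g^2 - 3.9308*g - 2.943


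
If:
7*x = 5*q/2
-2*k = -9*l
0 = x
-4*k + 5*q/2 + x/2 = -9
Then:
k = 9/4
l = 1/2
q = 0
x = 0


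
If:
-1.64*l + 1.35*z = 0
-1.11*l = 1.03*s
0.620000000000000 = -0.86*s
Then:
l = 0.67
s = -0.72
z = 0.81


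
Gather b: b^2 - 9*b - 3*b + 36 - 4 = b^2 - 12*b + 32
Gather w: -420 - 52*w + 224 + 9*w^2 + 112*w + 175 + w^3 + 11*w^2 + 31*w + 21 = w^3 + 20*w^2 + 91*w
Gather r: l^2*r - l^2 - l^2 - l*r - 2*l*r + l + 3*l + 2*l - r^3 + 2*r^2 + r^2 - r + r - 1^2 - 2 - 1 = -2*l^2 + 6*l - r^3 + 3*r^2 + r*(l^2 - 3*l) - 4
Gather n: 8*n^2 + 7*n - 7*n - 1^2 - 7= 8*n^2 - 8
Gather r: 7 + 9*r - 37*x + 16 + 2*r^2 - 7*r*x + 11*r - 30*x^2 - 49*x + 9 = 2*r^2 + r*(20 - 7*x) - 30*x^2 - 86*x + 32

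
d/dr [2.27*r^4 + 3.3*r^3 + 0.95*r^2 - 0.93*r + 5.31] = 9.08*r^3 + 9.9*r^2 + 1.9*r - 0.93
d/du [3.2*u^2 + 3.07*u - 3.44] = 6.4*u + 3.07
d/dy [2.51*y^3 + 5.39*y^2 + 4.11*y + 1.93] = 7.53*y^2 + 10.78*y + 4.11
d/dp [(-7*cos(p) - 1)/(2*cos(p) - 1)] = -9*sin(p)/(2*cos(p) - 1)^2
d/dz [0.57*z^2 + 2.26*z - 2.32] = 1.14*z + 2.26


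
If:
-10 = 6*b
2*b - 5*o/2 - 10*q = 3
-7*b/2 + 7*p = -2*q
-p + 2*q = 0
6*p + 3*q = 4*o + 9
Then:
No Solution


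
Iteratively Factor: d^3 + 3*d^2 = (d + 3)*(d^2) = d*(d + 3)*(d)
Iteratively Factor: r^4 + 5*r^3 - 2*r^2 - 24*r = (r + 3)*(r^3 + 2*r^2 - 8*r) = r*(r + 3)*(r^2 + 2*r - 8) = r*(r - 2)*(r + 3)*(r + 4)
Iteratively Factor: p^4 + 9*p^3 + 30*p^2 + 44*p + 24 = (p + 3)*(p^3 + 6*p^2 + 12*p + 8) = (p + 2)*(p + 3)*(p^2 + 4*p + 4) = (p + 2)^2*(p + 3)*(p + 2)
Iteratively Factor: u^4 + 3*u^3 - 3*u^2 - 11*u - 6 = (u - 2)*(u^3 + 5*u^2 + 7*u + 3) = (u - 2)*(u + 3)*(u^2 + 2*u + 1) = (u - 2)*(u + 1)*(u + 3)*(u + 1)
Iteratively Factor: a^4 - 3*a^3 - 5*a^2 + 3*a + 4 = (a - 4)*(a^3 + a^2 - a - 1) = (a - 4)*(a - 1)*(a^2 + 2*a + 1) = (a - 4)*(a - 1)*(a + 1)*(a + 1)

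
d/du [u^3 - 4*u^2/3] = u*(9*u - 8)/3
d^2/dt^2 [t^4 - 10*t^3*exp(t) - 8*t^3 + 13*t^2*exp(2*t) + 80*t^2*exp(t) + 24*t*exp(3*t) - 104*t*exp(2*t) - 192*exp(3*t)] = -10*t^3*exp(t) + 52*t^2*exp(2*t) + 20*t^2*exp(t) + 12*t^2 + 216*t*exp(3*t) - 312*t*exp(2*t) + 260*t*exp(t) - 48*t - 1584*exp(3*t) - 390*exp(2*t) + 160*exp(t)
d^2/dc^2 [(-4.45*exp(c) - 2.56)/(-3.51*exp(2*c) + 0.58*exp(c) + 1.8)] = (54.824445*exp(4*c) + 135.217134*exp(3*c) + 153.055656*exp(2*c) + 60.911704*exp(c) + 11.74536)*exp(c)/(43.243551*exp(6*c) - 21.436974*exp(5*c) - 62.986248*exp(4*c) + 21.791528*exp(3*c) + 32.30064*exp(2*c) - 5.6376*exp(c) - 5.832)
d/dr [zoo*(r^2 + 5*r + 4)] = zoo*(r + 1)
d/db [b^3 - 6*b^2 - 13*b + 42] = 3*b^2 - 12*b - 13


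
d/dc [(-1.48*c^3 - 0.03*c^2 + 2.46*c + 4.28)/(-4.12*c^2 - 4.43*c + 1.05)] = (6.0976*c^4 + 13.1128*c^3 + 5.6061*c^2 + 35.2042*c + 21.5434)/(16.9744*c^4 + 36.5032*c^3 + 10.9729*c^2 - 9.303*c + 1.1025)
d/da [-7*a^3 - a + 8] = -21*a^2 - 1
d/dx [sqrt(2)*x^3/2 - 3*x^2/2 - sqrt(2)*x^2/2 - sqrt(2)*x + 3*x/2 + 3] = 3*sqrt(2)*x^2/2 - 3*x - sqrt(2)*x - sqrt(2) + 3/2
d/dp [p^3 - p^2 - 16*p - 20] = 3*p^2 - 2*p - 16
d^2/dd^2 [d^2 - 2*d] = 2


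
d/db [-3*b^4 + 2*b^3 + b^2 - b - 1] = -12*b^3 + 6*b^2 + 2*b - 1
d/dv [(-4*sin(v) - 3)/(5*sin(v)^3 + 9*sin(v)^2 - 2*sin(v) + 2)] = (40*sin(v)^3 + 81*sin(v)^2 + 54*sin(v) - 14)*cos(v)/(5*sin(v)^3 + 9*sin(v)^2 - 2*sin(v) + 2)^2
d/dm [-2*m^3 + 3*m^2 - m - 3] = -6*m^2 + 6*m - 1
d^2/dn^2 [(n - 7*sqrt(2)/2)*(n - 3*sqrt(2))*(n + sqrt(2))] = 6*n - 11*sqrt(2)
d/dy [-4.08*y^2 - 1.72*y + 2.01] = -8.16*y - 1.72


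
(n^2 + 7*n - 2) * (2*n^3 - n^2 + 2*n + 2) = 2*n^5 + 13*n^4 - 9*n^3 + 18*n^2 + 10*n - 4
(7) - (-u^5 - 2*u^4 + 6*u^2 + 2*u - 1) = u^5 + 2*u^4 - 6*u^2 - 2*u + 8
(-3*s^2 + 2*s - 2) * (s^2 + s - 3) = -3*s^4 - s^3 + 9*s^2 - 8*s + 6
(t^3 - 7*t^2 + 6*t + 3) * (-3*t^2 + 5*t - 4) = -3*t^5 + 26*t^4 - 57*t^3 + 49*t^2 - 9*t - 12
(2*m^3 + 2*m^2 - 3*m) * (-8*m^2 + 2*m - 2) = -16*m^5 - 12*m^4 + 24*m^3 - 10*m^2 + 6*m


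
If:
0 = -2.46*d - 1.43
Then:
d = -0.58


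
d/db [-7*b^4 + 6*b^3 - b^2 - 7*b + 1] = -28*b^3 + 18*b^2 - 2*b - 7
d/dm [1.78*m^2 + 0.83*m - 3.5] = 3.56*m + 0.83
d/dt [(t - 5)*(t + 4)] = 2*t - 1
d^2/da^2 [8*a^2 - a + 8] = 16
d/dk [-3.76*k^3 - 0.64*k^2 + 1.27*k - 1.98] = -11.28*k^2 - 1.28*k + 1.27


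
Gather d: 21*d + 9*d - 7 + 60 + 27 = 30*d + 80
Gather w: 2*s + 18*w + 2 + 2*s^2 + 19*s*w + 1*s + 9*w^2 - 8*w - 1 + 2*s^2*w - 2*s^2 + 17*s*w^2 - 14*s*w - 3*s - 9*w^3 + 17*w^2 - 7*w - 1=-9*w^3 + w^2*(17*s + 26) + w*(2*s^2 + 5*s + 3)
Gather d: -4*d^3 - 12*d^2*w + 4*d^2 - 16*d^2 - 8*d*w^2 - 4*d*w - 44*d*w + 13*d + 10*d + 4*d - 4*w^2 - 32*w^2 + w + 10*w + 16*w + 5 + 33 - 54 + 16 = -4*d^3 + d^2*(-12*w - 12) + d*(-8*w^2 - 48*w + 27) - 36*w^2 + 27*w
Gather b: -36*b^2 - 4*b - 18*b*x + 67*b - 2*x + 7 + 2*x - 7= -36*b^2 + b*(63 - 18*x)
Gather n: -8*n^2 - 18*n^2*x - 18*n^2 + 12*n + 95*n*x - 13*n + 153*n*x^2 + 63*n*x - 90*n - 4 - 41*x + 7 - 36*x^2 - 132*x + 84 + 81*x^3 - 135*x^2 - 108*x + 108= n^2*(-18*x - 26) + n*(153*x^2 + 158*x - 91) + 81*x^3 - 171*x^2 - 281*x + 195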